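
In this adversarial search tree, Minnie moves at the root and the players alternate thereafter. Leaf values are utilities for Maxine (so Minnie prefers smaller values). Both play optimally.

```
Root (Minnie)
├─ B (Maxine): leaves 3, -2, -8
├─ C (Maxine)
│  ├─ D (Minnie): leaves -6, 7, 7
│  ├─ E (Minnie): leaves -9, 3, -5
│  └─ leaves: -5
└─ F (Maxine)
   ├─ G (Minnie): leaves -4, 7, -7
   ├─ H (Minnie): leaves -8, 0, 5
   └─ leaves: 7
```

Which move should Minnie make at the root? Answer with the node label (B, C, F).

B (Maxine): max(3, -2, -8) = 3
D (Minnie): min(-6, 7, 7) = -6
E (Minnie): min(-9, 3, -5) = -9
C (Maxine): max(-6, -9, -5) = -5
G (Minnie): min(-4, 7, -7) = -7
H (Minnie): min(-8, 0, 5) = -8
F (Maxine): max(-7, -8, 7) = 7
Root (Minnie): min(3, -5, 7) = -5
Minnie picks the child with the lowest value: C (value -5).

C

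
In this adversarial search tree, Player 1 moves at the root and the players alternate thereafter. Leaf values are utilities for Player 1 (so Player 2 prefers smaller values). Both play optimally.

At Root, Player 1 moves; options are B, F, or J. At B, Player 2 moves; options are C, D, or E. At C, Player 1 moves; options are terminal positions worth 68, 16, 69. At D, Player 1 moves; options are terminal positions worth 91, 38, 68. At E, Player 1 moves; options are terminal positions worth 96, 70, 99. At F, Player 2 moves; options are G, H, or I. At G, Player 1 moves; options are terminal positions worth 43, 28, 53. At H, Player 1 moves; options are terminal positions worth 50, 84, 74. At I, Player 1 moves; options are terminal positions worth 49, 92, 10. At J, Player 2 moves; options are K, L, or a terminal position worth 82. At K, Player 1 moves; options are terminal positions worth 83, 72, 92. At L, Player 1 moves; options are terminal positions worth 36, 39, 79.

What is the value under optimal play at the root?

C (Player 1): max(68, 16, 69) = 69
D (Player 1): max(91, 38, 68) = 91
E (Player 1): max(96, 70, 99) = 99
B (Player 2): min(69, 91, 99) = 69
G (Player 1): max(43, 28, 53) = 53
H (Player 1): max(50, 84, 74) = 84
I (Player 1): max(49, 92, 10) = 92
F (Player 2): min(53, 84, 92) = 53
K (Player 1): max(83, 72, 92) = 92
L (Player 1): max(36, 39, 79) = 79
J (Player 2): min(92, 79, 82) = 79
Root (Player 1): max(69, 53, 79) = 79

79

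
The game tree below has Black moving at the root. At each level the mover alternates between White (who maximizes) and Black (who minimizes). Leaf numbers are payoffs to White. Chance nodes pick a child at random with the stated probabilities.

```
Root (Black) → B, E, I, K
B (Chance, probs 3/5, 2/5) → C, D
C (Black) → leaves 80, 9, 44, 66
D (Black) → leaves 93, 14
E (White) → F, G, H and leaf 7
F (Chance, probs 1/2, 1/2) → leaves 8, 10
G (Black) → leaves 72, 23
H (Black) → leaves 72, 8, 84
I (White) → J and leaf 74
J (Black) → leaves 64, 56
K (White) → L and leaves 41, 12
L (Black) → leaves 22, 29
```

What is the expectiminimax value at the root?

11

C (Black): min(80, 9, 44, 66) = 9
D (Black): min(93, 14) = 14
B (Chance): 3/5·9 + 2/5·14 = 11
F (Chance): 1/2·8 + 1/2·10 = 9
G (Black): min(72, 23) = 23
H (Black): min(72, 8, 84) = 8
E (White): max(9, 23, 8, 7) = 23
J (Black): min(64, 56) = 56
I (White): max(56, 74) = 74
L (Black): min(22, 29) = 22
K (White): max(22, 41, 12) = 41
Root (Black): min(11, 23, 74, 41) = 11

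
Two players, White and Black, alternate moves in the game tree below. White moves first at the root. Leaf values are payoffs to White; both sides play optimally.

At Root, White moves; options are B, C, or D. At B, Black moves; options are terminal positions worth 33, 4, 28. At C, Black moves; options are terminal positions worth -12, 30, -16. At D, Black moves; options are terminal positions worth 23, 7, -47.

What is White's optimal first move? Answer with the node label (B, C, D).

B (Black): min(33, 4, 28) = 4
C (Black): min(-12, 30, -16) = -16
D (Black): min(23, 7, -47) = -47
Root (White): max(4, -16, -47) = 4
White picks the child with the highest value: B (value 4).

B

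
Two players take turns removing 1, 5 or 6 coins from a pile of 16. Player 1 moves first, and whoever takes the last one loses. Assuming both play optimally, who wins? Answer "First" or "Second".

Second

Positions where the player to move wins (W) vs loses (L):
i:   0  1  2  3  4  5  6  7  8  9 10 11 12 13 14 15 16
     W  L  W  L  W  L  W  W  W  W  W  W  L  W  L  W  L
Position 16 is L, so the second player wins.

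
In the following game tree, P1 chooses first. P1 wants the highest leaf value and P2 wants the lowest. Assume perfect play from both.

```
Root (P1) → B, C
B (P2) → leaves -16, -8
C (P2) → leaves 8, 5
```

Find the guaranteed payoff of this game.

B (P2): min(-16, -8) = -16
C (P2): min(8, 5) = 5
Root (P1): max(-16, 5) = 5

5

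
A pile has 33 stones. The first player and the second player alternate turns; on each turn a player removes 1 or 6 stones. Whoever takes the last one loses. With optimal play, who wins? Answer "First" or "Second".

Second

Positions where the player to move wins (W) vs loses (L):
i:   0  1  2  3  4  5  6  7  8  9 10 11 12 13 14 15 16 17 18 19 20 21 22 23 24 25 26 27 28 29 30 31 32 33
     W  L  W  L  W  L  W  W  L  W  L  W  L  W  W  L  W  L  W  L  W  W  L  W  L  W  L  W  W  L  W  L  W  L
Position 33 is L, so the second player wins.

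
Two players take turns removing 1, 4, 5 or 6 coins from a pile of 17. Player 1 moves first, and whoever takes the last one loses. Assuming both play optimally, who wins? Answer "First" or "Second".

First

Compute winning (W) and losing (L) positions by backward induction:
i:   0  1  2  3  4  5  6  7  8  9 10 11 12 13 14 15 16 17
     W  L  W  L  W  W  W  W  W  W  L  W  L  W  W  W  W  W
Position 17 is W, so the first player wins.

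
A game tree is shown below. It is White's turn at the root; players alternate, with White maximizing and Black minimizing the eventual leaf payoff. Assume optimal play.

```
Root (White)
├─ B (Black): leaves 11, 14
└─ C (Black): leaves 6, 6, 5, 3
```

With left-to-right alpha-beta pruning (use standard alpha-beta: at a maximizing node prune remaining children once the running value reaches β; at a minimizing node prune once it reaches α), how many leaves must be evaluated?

3

B [α=-∞,β=+∞]: v=11
C [α=11,β=+∞]: v=6 after child 1 ≤ α → α-cutoff, skip 3
Root [α=-∞,β=+∞]: v=11
Leaves evaluated: 3 of 6.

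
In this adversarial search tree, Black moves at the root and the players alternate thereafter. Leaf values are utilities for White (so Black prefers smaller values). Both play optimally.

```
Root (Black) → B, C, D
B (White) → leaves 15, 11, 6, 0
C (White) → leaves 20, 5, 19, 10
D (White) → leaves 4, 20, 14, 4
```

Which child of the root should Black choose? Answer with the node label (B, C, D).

B

B (White): max(15, 11, 6, 0) = 15
C (White): max(20, 5, 19, 10) = 20
D (White): max(4, 20, 14, 4) = 20
Root (Black): min(15, 20, 20) = 15
Black picks the child with the lowest value: B (value 15).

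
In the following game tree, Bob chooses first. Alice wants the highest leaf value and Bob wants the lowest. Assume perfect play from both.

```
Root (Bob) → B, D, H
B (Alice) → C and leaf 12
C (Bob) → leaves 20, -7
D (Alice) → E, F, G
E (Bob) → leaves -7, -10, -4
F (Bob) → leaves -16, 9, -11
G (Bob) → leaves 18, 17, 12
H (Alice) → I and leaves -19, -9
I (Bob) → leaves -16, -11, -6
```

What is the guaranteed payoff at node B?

C: min(20, -7) = -7
B: max(-7, 12) = 12

12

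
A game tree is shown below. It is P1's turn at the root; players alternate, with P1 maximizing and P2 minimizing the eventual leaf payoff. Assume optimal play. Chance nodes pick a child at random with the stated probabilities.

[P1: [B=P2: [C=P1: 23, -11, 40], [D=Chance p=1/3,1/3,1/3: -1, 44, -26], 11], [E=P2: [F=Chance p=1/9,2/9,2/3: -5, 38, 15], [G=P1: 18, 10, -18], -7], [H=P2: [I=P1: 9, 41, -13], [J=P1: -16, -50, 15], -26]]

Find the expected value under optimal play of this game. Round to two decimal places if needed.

5.67

C (P1): max(23, -11, 40) = 40
D (Chance): 1/3·-1 + 1/3·44 + 1/3·-26 = 5.67
B (P2): min(40, 5.67, 11) = 5.67
F (Chance): 1/9·-5 + 2/9·38 + 2/3·15 = 17.89
G (P1): max(18, 10, -18) = 18
E (P2): min(17.89, 18, -7) = -7
I (P1): max(9, 41, -13) = 41
J (P1): max(-16, -50, 15) = 15
H (P2): min(41, 15, -26) = -26
Root (P1): max(5.67, -7, -26) = 5.67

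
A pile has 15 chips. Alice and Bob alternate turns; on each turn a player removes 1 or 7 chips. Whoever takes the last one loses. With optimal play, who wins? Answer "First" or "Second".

Compute winning (W) and losing (L) positions by backward induction:
i:   0  1  2  3  4  5  6  7  8  9 10 11 12 13 14 15
     W  L  W  L  W  L  W  L  W  L  W  L  W  L  W  L
Position 15 is L, so the second player wins.

Second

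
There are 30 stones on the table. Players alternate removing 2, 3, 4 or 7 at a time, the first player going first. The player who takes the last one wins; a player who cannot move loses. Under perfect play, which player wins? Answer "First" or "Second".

First

i:   0  1  2  3  4  5  6  7  8  9 10 11 12 13 14 15 16 17 18 19 20 21 22 23 24 25 26 27 28 29 30
     L  L  W  W  W  W  L  W  W  W  W  L  L  W  W  W  W  L  W  W  W  W  L  L  W  W  W  W  L  W  W
Position 30 is W, so the first player wins.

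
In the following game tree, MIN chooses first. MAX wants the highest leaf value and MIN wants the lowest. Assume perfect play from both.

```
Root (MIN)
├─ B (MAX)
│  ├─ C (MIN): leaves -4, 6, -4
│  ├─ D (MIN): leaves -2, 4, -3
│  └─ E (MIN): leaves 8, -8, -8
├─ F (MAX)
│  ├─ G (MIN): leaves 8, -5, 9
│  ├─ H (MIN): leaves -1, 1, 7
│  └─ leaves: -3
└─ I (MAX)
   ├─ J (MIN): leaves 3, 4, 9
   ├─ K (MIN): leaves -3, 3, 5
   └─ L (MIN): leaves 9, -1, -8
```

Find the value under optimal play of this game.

-3

C (MIN): min(-4, 6, -4) = -4
D (MIN): min(-2, 4, -3) = -3
E (MIN): min(8, -8, -8) = -8
B (MAX): max(-4, -3, -8) = -3
G (MIN): min(8, -5, 9) = -5
H (MIN): min(-1, 1, 7) = -1
F (MAX): max(-5, -1, -3) = -1
J (MIN): min(3, 4, 9) = 3
K (MIN): min(-3, 3, 5) = -3
L (MIN): min(9, -1, -8) = -8
I (MAX): max(3, -3, -8) = 3
Root (MIN): min(-3, -1, 3) = -3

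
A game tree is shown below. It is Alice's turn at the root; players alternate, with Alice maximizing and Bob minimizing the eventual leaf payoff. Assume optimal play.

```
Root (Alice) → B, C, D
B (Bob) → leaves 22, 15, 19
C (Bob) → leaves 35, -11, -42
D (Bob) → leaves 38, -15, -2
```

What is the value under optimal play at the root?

15

B (Bob): min(22, 15, 19) = 15
C (Bob): min(35, -11, -42) = -42
D (Bob): min(38, -15, -2) = -15
Root (Alice): max(15, -42, -15) = 15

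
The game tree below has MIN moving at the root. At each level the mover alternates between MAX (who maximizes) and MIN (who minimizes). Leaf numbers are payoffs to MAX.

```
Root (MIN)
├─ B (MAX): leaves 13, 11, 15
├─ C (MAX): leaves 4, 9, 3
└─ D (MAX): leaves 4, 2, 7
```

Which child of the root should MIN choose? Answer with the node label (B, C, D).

D

B (MAX): max(13, 11, 15) = 15
C (MAX): max(4, 9, 3) = 9
D (MAX): max(4, 2, 7) = 7
Root (MIN): min(15, 9, 7) = 7
MIN picks the child with the lowest value: D (value 7).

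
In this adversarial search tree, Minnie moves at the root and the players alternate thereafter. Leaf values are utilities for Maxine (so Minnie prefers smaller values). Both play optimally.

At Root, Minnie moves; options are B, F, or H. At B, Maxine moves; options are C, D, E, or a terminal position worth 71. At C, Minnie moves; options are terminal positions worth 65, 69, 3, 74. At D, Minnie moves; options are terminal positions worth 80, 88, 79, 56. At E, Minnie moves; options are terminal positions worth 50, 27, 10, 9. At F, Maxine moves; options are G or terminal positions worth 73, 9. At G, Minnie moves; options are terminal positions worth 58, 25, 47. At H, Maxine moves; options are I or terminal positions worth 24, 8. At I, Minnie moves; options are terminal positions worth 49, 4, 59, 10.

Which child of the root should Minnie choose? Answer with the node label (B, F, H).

H

C (Minnie): min(65, 69, 3, 74) = 3
D (Minnie): min(80, 88, 79, 56) = 56
E (Minnie): min(50, 27, 10, 9) = 9
B (Maxine): max(3, 56, 9, 71) = 71
G (Minnie): min(58, 25, 47) = 25
F (Maxine): max(25, 73, 9) = 73
I (Minnie): min(49, 4, 59, 10) = 4
H (Maxine): max(4, 24, 8) = 24
Root (Minnie): min(71, 73, 24) = 24
Minnie picks the child with the lowest value: H (value 24).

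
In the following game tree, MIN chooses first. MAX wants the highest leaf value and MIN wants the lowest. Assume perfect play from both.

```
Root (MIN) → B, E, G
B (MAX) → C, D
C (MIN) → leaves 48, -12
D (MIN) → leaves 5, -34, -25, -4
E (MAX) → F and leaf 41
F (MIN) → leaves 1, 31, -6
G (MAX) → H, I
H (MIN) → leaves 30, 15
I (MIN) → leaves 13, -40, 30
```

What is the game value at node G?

H: min(30, 15) = 15
I: min(13, -40, 30) = -40
G: max(15, -40) = 15

15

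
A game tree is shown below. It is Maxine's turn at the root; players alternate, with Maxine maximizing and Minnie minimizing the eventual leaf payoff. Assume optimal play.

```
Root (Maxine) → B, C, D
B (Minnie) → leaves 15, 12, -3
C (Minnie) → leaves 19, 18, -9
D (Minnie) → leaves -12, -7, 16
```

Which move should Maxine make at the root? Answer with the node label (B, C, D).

B

B (Minnie): min(15, 12, -3) = -3
C (Minnie): min(19, 18, -9) = -9
D (Minnie): min(-12, -7, 16) = -12
Root (Maxine): max(-3, -9, -12) = -3
Maxine picks the child with the highest value: B (value -3).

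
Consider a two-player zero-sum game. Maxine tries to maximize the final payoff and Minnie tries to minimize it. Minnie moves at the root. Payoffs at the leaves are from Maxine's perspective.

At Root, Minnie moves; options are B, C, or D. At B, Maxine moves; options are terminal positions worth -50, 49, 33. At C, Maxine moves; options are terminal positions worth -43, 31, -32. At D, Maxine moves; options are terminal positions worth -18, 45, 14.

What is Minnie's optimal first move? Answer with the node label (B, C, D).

B (Maxine): max(-50, 49, 33) = 49
C (Maxine): max(-43, 31, -32) = 31
D (Maxine): max(-18, 45, 14) = 45
Root (Minnie): min(49, 31, 45) = 31
Minnie picks the child with the lowest value: C (value 31).

C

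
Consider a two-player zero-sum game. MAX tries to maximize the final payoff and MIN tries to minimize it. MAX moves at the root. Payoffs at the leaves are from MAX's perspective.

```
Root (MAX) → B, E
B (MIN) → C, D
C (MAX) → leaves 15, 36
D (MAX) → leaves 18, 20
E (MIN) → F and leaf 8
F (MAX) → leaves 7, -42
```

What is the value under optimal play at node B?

C: max(15, 36) = 36
D: max(18, 20) = 20
B: min(36, 20) = 20

20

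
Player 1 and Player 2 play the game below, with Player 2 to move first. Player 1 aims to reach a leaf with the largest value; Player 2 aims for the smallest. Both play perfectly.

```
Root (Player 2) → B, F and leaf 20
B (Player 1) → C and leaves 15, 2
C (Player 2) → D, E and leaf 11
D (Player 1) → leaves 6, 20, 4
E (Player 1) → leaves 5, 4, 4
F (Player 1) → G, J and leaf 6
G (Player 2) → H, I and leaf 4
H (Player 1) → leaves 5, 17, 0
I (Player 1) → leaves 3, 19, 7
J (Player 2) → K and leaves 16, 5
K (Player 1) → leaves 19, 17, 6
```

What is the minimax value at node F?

6

H: max(5, 17, 0) = 17
I: max(3, 19, 7) = 19
G: min(17, 19, 4) = 4
K: max(19, 17, 6) = 19
J: min(19, 16, 5) = 5
F: max(4, 5, 6) = 6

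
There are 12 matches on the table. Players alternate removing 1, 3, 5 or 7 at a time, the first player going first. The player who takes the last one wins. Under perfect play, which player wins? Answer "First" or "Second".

Second

Compute winning (W) and losing (L) positions by backward induction:
i:   0  1  2  3  4  5  6  7  8  9 10 11 12
     L  W  L  W  L  W  L  W  L  W  L  W  L
Position 12 is L, so the second player wins.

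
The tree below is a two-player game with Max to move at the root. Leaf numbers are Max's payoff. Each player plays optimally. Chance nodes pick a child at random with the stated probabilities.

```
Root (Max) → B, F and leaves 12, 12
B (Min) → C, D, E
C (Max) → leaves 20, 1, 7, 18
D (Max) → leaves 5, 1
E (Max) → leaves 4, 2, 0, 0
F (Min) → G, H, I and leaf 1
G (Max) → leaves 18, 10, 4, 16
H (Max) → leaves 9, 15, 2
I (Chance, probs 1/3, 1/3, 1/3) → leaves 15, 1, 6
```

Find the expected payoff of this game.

C (Max): max(20, 1, 7, 18) = 20
D (Max): max(5, 1) = 5
E (Max): max(4, 2, 0, 0) = 4
B (Min): min(20, 5, 4) = 4
G (Max): max(18, 10, 4, 16) = 18
H (Max): max(9, 15, 2) = 15
I (Chance): 1/3·15 + 1/3·1 + 1/3·6 = 7.33
F (Min): min(18, 15, 7.33, 1) = 1
Root (Max): max(4, 1, 12, 12) = 12

12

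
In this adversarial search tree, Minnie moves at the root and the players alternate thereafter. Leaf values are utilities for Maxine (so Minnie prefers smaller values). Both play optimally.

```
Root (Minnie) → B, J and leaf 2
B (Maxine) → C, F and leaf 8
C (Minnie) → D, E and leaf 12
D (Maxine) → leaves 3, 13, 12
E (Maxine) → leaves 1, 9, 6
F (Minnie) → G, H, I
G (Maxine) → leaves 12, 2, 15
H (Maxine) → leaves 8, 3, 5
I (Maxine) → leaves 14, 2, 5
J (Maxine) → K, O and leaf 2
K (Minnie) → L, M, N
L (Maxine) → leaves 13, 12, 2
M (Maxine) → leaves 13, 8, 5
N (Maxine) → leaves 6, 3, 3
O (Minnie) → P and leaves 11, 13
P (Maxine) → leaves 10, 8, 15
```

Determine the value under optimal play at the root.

2

D (Maxine): max(3, 13, 12) = 13
E (Maxine): max(1, 9, 6) = 9
C (Minnie): min(13, 9, 12) = 9
G (Maxine): max(12, 2, 15) = 15
H (Maxine): max(8, 3, 5) = 8
I (Maxine): max(14, 2, 5) = 14
F (Minnie): min(15, 8, 14) = 8
B (Maxine): max(9, 8, 8) = 9
L (Maxine): max(13, 12, 2) = 13
M (Maxine): max(13, 8, 5) = 13
N (Maxine): max(6, 3, 3) = 6
K (Minnie): min(13, 13, 6) = 6
P (Maxine): max(10, 8, 15) = 15
O (Minnie): min(15, 11, 13) = 11
J (Maxine): max(6, 11, 2) = 11
Root (Minnie): min(9, 11, 2) = 2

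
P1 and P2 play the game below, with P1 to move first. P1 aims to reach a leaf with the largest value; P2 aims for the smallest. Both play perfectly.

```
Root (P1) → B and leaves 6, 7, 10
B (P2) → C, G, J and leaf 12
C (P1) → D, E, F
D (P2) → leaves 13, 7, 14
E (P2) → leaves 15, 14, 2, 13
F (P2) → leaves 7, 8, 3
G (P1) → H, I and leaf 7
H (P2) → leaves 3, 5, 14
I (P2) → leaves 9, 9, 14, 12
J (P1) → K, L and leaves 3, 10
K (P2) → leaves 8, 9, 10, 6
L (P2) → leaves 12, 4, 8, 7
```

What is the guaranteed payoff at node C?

D: min(13, 7, 14) = 7
E: min(15, 14, 2, 13) = 2
F: min(7, 8, 3) = 3
C: max(7, 2, 3) = 7

7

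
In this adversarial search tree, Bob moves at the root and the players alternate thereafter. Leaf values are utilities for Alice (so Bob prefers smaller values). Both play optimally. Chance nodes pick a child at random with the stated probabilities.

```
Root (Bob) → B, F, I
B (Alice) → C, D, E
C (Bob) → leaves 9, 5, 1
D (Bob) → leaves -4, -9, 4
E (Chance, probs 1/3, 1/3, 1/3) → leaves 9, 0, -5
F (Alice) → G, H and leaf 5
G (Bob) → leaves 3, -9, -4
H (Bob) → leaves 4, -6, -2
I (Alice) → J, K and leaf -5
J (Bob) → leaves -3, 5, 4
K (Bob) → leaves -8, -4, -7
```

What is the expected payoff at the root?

C (Bob): min(9, 5, 1) = 1
D (Bob): min(-4, -9, 4) = -9
E (Chance): 1/3·9 + 1/3·0 + 1/3·-5 = 1.33
B (Alice): max(1, -9, 1.33) = 1.33
G (Bob): min(3, -9, -4) = -9
H (Bob): min(4, -6, -2) = -6
F (Alice): max(-9, -6, 5) = 5
J (Bob): min(-3, 5, 4) = -3
K (Bob): min(-8, -4, -7) = -8
I (Alice): max(-3, -8, -5) = -3
Root (Bob): min(1.33, 5, -3) = -3

-3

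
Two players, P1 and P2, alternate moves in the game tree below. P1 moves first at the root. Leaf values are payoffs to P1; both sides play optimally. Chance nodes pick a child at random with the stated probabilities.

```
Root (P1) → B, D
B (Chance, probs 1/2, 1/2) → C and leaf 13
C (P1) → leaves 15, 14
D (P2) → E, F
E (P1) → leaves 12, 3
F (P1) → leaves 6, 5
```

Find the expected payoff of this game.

C (P1): max(15, 14) = 15
B (Chance): 1/2·15 + 1/2·13 = 14
E (P1): max(12, 3) = 12
F (P1): max(6, 5) = 6
D (P2): min(12, 6) = 6
Root (P1): max(14, 6) = 14

14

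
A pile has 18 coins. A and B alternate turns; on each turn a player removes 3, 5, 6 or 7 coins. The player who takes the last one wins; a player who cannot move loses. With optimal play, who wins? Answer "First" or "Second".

First

Compute winning (W) and losing (L) positions by backward induction:
i:   0  1  2  3  4  5  6  7  8  9 10 11 12 13 14 15 16 17 18
     L  L  L  W  W  W  W  W  W  W  L  L  L  W  W  W  W  W  W
Position 18 is W, so the first player wins.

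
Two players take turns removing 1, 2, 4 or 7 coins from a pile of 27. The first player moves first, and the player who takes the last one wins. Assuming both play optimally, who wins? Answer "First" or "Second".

Compute winning (W) and losing (L) positions by backward induction:
i:   0  1  2  3  4  5  6  7  8  9 10 11 12 13 14 15 16 17 18 19 20 21 22 23 24 25 26 27
     L  W  W  L  W  W  L  W  W  L  W  W  L  W  W  L  W  W  L  W  W  L  W  W  L  W  W  L
Position 27 is L, so the second player wins.

Second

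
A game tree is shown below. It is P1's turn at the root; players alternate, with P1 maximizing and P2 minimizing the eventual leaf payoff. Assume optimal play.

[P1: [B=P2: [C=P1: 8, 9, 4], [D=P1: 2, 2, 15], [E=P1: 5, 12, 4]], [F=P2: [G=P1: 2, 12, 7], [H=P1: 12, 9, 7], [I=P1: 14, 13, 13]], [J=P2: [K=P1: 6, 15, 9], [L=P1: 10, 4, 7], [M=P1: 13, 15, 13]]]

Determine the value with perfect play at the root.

12

C (P1): max(8, 9, 4) = 9
D (P1): max(2, 2, 15) = 15
E (P1): max(5, 12, 4) = 12
B (P2): min(9, 15, 12) = 9
G (P1): max(2, 12, 7) = 12
H (P1): max(12, 9, 7) = 12
I (P1): max(14, 13, 13) = 14
F (P2): min(12, 12, 14) = 12
K (P1): max(6, 15, 9) = 15
L (P1): max(10, 4, 7) = 10
M (P1): max(13, 15, 13) = 15
J (P2): min(15, 10, 15) = 10
Root (P1): max(9, 12, 10) = 12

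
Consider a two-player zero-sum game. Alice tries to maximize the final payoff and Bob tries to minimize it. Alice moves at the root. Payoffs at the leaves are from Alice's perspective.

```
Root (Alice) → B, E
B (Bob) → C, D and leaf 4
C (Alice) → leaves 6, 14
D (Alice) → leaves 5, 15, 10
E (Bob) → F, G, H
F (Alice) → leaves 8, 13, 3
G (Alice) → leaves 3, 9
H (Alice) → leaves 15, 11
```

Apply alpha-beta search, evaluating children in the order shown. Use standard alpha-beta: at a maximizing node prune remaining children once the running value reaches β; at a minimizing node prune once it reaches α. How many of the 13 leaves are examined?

C [α=-∞,β=+∞]: v=14
D [α=-∞,β=14]: v=15 after child 2 ≥ β → β-cutoff, skip 1
B [α=-∞,β=+∞]: v=4
F [α=4,β=+∞]: v=13
G [α=4,β=13]: v=9
H [α=4,β=9]: v=15 after child 1 ≥ β → β-cutoff, skip 1
E [α=4,β=+∞]: v=9
Root [α=-∞,β=+∞]: v=9
Leaves evaluated: 11 of 13.

11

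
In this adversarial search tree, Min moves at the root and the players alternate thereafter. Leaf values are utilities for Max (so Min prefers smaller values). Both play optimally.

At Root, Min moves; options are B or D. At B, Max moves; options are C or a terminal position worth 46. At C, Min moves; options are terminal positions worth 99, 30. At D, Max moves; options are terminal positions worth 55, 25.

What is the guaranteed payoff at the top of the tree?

C (Min): min(99, 30) = 30
B (Max): max(30, 46) = 46
D (Max): max(55, 25) = 55
Root (Min): min(46, 55) = 46

46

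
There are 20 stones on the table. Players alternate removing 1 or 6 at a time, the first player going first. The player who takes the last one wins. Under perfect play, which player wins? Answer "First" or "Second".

Mark each pile size as W (mover wins) or L (mover loses):
i:   0  1  2  3  4  5  6  7  8  9 10 11 12 13 14 15 16 17 18 19 20
     L  W  L  W  L  W  W  L  W  L  W  L  W  W  L  W  L  W  L  W  W
Position 20 is W, so the first player wins.

First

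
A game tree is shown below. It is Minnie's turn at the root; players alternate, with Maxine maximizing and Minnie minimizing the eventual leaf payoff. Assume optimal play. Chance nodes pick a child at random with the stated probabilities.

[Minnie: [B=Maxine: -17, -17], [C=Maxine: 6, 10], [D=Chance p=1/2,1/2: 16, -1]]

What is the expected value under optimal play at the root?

-17

B (Maxine): max(-17, -17) = -17
C (Maxine): max(6, 10) = 10
D (Chance): 1/2·16 + 1/2·-1 = 7.5
Root (Minnie): min(-17, 10, 7.5) = -17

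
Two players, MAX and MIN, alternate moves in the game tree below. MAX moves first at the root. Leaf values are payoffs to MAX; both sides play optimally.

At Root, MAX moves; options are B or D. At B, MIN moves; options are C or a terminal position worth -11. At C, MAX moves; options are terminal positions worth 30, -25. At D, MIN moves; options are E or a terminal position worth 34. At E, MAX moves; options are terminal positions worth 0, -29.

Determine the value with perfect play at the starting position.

0

C (MAX): max(30, -25) = 30
B (MIN): min(30, -11) = -11
E (MAX): max(0, -29) = 0
D (MIN): min(0, 34) = 0
Root (MAX): max(-11, 0) = 0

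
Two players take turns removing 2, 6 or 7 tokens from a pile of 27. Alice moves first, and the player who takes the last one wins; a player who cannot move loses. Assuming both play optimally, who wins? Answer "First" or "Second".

W/L table (W = player to move can force a win):
i:   0  1  2  3  4  5  6  7  8  9 10 11 12 13 14 15 16 17 18 19 20 21 22 23 24 25 26 27
     L  L  W  W  L  L  W  W  W  L  W  W  W  L  L  W  W  L  L  W  W  W  L  W  W  W  L  L
Position 27 is L, so the second player wins.

Second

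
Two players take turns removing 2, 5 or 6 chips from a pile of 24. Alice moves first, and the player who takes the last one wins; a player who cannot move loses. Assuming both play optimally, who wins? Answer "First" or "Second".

W/L table (W = player to move can force a win):
i:   0  1  2  3  4  5  6  7  8  9 10 11 12 13 14 15 16 17 18 19 20 21 22 23 24
     L  L  W  W  L  W  W  W  L  W  W  L  L  W  W  L  W  W  W  L  W  W  L  L  W
Position 24 is W, so the first player wins.

First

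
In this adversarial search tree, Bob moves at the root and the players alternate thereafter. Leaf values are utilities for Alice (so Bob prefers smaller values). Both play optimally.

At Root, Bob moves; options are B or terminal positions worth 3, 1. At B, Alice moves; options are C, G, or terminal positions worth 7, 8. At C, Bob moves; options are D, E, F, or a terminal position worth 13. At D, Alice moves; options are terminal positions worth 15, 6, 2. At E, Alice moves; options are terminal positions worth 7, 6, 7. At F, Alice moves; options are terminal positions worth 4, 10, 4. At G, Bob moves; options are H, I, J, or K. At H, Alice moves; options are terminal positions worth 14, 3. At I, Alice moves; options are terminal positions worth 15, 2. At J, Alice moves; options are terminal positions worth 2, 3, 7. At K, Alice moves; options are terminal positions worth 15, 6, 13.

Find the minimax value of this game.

D (Alice): max(15, 6, 2) = 15
E (Alice): max(7, 6, 7) = 7
F (Alice): max(4, 10, 4) = 10
C (Bob): min(15, 7, 10, 13) = 7
H (Alice): max(14, 3) = 14
I (Alice): max(15, 2) = 15
J (Alice): max(2, 3, 7) = 7
K (Alice): max(15, 6, 13) = 15
G (Bob): min(14, 15, 7, 15) = 7
B (Alice): max(7, 7, 7, 8) = 8
Root (Bob): min(8, 3, 1) = 1

1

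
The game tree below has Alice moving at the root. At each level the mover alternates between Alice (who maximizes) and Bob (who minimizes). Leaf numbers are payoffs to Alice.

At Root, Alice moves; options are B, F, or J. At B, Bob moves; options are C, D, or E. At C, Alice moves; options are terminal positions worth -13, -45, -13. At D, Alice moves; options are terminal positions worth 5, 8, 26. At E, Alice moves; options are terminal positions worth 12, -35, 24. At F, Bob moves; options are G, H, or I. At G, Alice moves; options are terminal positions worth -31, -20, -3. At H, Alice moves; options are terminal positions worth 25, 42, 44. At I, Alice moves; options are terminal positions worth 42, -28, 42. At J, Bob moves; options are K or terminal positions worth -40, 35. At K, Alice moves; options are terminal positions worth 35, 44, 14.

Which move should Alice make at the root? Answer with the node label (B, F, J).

C (Alice): max(-13, -45, -13) = -13
D (Alice): max(5, 8, 26) = 26
E (Alice): max(12, -35, 24) = 24
B (Bob): min(-13, 26, 24) = -13
G (Alice): max(-31, -20, -3) = -3
H (Alice): max(25, 42, 44) = 44
I (Alice): max(42, -28, 42) = 42
F (Bob): min(-3, 44, 42) = -3
K (Alice): max(35, 44, 14) = 44
J (Bob): min(44, -40, 35) = -40
Root (Alice): max(-13, -3, -40) = -3
Alice picks the child with the highest value: F (value -3).

F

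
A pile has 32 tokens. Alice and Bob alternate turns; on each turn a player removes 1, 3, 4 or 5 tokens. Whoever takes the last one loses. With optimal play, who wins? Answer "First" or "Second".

Compute winning (W) and losing (L) positions by backward induction:
i:   0  1  2  3  4  5  6  7  8  9 10 11 12 13 14 15 16 17 18 19 20 21 22 23 24 25 26 27 28 29 30 31 32
     W  L  W  L  W  W  W  W  W  L  W  L  W  W  W  W  W  L  W  L  W  W  W  W  W  L  W  L  W  W  W  W  W
Position 32 is W, so the first player wins.

First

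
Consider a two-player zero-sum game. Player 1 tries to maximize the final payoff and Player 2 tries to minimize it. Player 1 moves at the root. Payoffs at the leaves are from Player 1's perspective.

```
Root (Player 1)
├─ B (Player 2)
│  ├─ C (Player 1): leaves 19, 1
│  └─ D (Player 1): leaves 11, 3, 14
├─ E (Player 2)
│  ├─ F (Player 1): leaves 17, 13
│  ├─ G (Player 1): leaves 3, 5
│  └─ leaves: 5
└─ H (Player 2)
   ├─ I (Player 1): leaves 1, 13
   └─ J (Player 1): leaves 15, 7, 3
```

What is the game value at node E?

5

F: max(17, 13) = 17
G: max(3, 5) = 5
E: min(17, 5, 5) = 5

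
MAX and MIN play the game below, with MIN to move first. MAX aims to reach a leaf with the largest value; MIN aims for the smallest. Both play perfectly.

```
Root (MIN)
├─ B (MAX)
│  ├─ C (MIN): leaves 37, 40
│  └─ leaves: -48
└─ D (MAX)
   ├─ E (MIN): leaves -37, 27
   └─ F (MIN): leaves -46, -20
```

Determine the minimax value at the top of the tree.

C (MIN): min(37, 40) = 37
B (MAX): max(37, -48) = 37
E (MIN): min(-37, 27) = -37
F (MIN): min(-46, -20) = -46
D (MAX): max(-37, -46) = -37
Root (MIN): min(37, -37) = -37

-37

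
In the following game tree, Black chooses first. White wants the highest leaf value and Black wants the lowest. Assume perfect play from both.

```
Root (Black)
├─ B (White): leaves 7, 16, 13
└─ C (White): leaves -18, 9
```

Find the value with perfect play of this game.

9

B (White): max(7, 16, 13) = 16
C (White): max(-18, 9) = 9
Root (Black): min(16, 9) = 9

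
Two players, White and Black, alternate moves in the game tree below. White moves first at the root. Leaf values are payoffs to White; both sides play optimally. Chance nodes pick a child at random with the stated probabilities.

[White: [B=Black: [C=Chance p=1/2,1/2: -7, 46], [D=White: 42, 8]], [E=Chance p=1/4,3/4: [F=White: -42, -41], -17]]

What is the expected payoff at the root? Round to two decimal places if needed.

19.5

C (Chance): 1/2·-7 + 1/2·46 = 19.5
D (White): max(42, 8) = 42
B (Black): min(19.5, 42) = 19.5
F (White): max(-42, -41) = -41
E (Chance): 1/4·-41 + 3/4·-17 = -23
Root (White): max(19.5, -23) = 19.5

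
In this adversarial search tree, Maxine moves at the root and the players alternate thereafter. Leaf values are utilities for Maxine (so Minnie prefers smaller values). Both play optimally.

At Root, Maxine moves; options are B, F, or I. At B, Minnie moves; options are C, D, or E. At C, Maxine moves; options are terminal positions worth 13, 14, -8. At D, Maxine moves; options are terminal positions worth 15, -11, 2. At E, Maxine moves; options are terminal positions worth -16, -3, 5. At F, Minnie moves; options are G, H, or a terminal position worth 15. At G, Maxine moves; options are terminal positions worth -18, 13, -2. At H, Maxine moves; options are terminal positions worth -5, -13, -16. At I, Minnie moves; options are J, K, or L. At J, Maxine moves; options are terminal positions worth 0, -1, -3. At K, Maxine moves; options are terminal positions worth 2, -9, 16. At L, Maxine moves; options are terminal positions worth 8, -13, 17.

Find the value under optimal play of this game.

C (Maxine): max(13, 14, -8) = 14
D (Maxine): max(15, -11, 2) = 15
E (Maxine): max(-16, -3, 5) = 5
B (Minnie): min(14, 15, 5) = 5
G (Maxine): max(-18, 13, -2) = 13
H (Maxine): max(-5, -13, -16) = -5
F (Minnie): min(13, -5, 15) = -5
J (Maxine): max(0, -1, -3) = 0
K (Maxine): max(2, -9, 16) = 16
L (Maxine): max(8, -13, 17) = 17
I (Minnie): min(0, 16, 17) = 0
Root (Maxine): max(5, -5, 0) = 5

5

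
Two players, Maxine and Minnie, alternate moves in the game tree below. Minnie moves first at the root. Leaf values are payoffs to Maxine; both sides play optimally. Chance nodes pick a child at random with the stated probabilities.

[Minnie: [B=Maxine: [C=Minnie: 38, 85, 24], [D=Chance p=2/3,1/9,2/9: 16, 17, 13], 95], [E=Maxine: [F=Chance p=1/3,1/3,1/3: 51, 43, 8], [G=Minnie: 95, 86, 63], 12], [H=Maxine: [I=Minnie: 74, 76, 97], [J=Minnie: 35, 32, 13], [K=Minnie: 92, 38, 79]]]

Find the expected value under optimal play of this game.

63

C (Minnie): min(38, 85, 24) = 24
D (Chance): 2/3·16 + 1/9·17 + 2/9·13 = 15.44
B (Maxine): max(24, 15.44, 95) = 95
F (Chance): 1/3·51 + 1/3·43 + 1/3·8 = 34
G (Minnie): min(95, 86, 63) = 63
E (Maxine): max(34, 63, 12) = 63
I (Minnie): min(74, 76, 97) = 74
J (Minnie): min(35, 32, 13) = 13
K (Minnie): min(92, 38, 79) = 38
H (Maxine): max(74, 13, 38) = 74
Root (Minnie): min(95, 63, 74) = 63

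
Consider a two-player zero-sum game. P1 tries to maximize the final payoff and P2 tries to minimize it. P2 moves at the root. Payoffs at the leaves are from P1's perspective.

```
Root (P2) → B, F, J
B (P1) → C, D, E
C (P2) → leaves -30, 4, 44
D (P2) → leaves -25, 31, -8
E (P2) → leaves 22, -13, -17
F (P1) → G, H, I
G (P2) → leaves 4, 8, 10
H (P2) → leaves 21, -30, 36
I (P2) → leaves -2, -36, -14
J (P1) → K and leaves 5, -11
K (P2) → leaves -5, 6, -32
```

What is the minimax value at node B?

C: min(-30, 4, 44) = -30
D: min(-25, 31, -8) = -25
E: min(22, -13, -17) = -17
B: max(-30, -25, -17) = -17

-17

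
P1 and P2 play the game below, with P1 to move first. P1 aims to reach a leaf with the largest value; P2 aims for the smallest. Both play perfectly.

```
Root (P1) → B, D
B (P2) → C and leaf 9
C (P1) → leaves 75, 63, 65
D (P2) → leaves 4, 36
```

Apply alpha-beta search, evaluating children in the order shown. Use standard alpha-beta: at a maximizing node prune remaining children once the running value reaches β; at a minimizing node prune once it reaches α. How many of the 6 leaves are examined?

5

C [α=-∞,β=+∞]: v=75
B [α=-∞,β=+∞]: v=9
D [α=9,β=+∞]: v=4 after child 1 ≤ α → α-cutoff, skip 1
Root [α=-∞,β=+∞]: v=9
Leaves evaluated: 5 of 6.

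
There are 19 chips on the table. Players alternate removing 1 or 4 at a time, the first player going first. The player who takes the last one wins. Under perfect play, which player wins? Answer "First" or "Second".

First

i:   0  1  2  3  4  5  6  7  8  9 10 11 12 13 14 15 16 17 18 19
     L  W  L  W  W  L  W  L  W  W  L  W  L  W  W  L  W  L  W  W
Position 19 is W, so the first player wins.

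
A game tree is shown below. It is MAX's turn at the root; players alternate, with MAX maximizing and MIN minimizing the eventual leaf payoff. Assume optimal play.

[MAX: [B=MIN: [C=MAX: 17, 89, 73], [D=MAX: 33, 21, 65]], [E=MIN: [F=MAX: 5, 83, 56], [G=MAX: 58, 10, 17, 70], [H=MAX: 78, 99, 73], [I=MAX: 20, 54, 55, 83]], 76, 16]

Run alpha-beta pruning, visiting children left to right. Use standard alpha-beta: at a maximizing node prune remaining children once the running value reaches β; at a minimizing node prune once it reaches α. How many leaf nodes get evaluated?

20

C [α=-∞,β=+∞]: v=89
D [α=-∞,β=89]: v=65
B [α=-∞,β=+∞]: v=65
F [α=65,β=+∞]: v=83
G [α=65,β=83]: v=70
H [α=65,β=70]: v=78 after child 1 ≥ β → β-cutoff, skip 2
I [α=65,β=70]: v=83
E [α=65,β=+∞]: v=70
Root [α=-∞,β=+∞]: v=76
Leaves evaluated: 20 of 22.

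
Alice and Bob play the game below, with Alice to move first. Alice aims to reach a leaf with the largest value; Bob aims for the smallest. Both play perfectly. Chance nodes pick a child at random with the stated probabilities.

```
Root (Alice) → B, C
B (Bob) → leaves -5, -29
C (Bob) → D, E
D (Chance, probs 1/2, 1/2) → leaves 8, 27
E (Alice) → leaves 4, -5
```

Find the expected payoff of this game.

B (Bob): min(-5, -29) = -29
D (Chance): 1/2·8 + 1/2·27 = 17.5
E (Alice): max(4, -5) = 4
C (Bob): min(17.5, 4) = 4
Root (Alice): max(-29, 4) = 4

4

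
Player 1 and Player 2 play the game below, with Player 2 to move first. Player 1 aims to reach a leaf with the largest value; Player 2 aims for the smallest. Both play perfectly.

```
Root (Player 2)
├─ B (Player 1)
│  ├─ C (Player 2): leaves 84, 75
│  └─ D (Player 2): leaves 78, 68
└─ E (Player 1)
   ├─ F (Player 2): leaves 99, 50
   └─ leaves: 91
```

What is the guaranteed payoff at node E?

91

F: min(99, 50) = 50
E: max(50, 91) = 91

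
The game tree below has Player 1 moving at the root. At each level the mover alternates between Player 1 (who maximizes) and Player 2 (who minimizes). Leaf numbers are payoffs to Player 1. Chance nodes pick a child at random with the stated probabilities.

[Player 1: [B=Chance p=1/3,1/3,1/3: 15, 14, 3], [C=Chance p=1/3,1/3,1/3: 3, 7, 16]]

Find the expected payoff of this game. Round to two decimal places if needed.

10.67

B (Chance): 1/3·15 + 1/3·14 + 1/3·3 = 10.67
C (Chance): 1/3·3 + 1/3·7 + 1/3·16 = 8.67
Root (Player 1): max(10.67, 8.67) = 10.67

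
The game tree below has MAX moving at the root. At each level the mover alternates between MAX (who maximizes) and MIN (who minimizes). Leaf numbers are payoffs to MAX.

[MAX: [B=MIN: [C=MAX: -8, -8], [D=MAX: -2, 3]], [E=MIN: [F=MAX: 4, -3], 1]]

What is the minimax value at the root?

1

C (MAX): max(-8, -8) = -8
D (MAX): max(-2, 3) = 3
B (MIN): min(-8, 3) = -8
F (MAX): max(4, -3) = 4
E (MIN): min(4, 1) = 1
Root (MAX): max(-8, 1) = 1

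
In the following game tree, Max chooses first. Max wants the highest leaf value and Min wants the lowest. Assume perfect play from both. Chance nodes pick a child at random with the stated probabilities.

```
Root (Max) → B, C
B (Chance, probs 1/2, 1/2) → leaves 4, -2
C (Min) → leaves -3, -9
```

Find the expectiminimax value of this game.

1

B (Chance): 1/2·4 + 1/2·-2 = 1
C (Min): min(-3, -9) = -9
Root (Max): max(1, -9) = 1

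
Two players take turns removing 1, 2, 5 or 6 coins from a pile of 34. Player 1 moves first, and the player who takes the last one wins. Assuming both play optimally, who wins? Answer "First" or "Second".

Positions where the player to move wins (W) vs loses (L):
i:   0  1  2  3  4  5  6  7  8  9 10 11 12 13 14 15 16 17 18 19 20 21 22 23 24 25 26 27 28 29 30 31 32 33 34
     L  W  W  L  W  W  W  L  W  W  L  W  W  W  L  W  W  L  W  W  W  L  W  W  L  W  W  W  L  W  W  L  W  W  W
Position 34 is W, so the first player wins.

First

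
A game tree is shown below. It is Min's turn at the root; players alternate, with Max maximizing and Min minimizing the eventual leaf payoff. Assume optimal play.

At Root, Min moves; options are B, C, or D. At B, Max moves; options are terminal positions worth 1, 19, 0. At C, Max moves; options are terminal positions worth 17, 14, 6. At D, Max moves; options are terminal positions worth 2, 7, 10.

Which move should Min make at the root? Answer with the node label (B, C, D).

D

B (Max): max(1, 19, 0) = 19
C (Max): max(17, 14, 6) = 17
D (Max): max(2, 7, 10) = 10
Root (Min): min(19, 17, 10) = 10
Min picks the child with the lowest value: D (value 10).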